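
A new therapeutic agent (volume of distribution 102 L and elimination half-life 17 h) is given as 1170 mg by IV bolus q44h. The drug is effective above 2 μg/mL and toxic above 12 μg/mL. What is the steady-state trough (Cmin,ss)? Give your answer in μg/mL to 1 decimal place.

2.3 μg/mL

τ/t½ = 44/17 ≈ 2.5882, so fraction remaining f = (1/2)^(44/17) ≈ 0.1663.
At steady state, accumulation factor R = 1/(1 − e^(−kτ)) ≈ 1.1995.
Each bolus raises the concentration by D/Vd = 1170/102 ≈ 11.471 μg/mL.
Cmax,ss = C₀/(1 − f) ≈ 11.471/0.8337 ≈ 13.759 μg/mL.
Steady-state trough Cmin,ss = Cmax,ss·f ≈ 13.759 × 0.1663 ≈ 2.288 μg/mL.
Trough 2.3 μg/mL vs MEC 2 μg/mL: adequate.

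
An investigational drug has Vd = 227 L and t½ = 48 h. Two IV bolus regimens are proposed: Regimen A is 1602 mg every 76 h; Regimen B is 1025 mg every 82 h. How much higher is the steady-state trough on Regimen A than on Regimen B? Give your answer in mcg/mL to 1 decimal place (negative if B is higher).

Regimen A: f = (1/2)^(76/48) ≈ 0.3337; Cmin,ss = (1602/227)·f/(1−f) ≈ 3.534 mcg/mL.
Regimen B: f = (1/2)^(82/48) ≈ 0.3060; Cmin,ss = (1025/227)·f/(1−f) ≈ 1.991 mcg/mL.
Difference ≈ 3.534 − 1.991 ≈ 1.543 mcg/mL.

1.5 mcg/mL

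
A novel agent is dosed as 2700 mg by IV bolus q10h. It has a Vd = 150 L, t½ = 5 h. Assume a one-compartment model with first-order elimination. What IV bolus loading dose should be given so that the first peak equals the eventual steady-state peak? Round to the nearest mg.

3600 mg

f = (1/2)^(10/5) ≈ 0.250000; accumulation ratio R = 1/(1−f) ≈ 1.33333.
Loading dose to hit Cmax,ss on first dose: D_load = D_maint·R ≈ 2700 × 1.33333 ≈ 3599.99 mg.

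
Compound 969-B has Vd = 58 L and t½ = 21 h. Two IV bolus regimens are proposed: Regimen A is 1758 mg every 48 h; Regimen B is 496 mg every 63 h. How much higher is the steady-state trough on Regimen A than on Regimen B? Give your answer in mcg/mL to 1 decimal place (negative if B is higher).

Regimen A: f = (1/2)^(48/21) ≈ 0.2051; Cmin,ss = (1758/58)·f/(1−f) ≈ 7.821 mcg/mL.
Regimen B: f = (1/2)^(63/21) ≈ 0.1250; Cmin,ss = (496/58)·f/(1−f) ≈ 1.222 mcg/mL.
Difference ≈ 7.821 − 1.222 ≈ 6.599 mcg/mL.

6.6 mcg/mL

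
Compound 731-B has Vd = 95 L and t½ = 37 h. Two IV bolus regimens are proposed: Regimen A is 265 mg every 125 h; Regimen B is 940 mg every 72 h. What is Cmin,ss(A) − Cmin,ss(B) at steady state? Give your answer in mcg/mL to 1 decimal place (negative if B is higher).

Regimen A: f = (1/2)^(125/37) ≈ 0.0962; Cmin,ss = (265/95)·f/(1−f) ≈ 0.297 mcg/mL.
Regimen B: f = (1/2)^(72/37) ≈ 0.2595; Cmin,ss = (940/95)·f/(1−f) ≈ 3.468 mcg/mL.
Difference ≈ 0.297 − 3.468 ≈ -3.171 mcg/mL.

-3.2 mcg/mL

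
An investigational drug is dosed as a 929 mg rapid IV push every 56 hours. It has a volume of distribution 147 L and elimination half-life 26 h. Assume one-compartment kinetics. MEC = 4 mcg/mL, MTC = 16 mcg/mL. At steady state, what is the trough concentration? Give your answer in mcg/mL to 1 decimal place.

Over one 56-h interval, 56/26 ≈ 2.1538 half-lives elapse, leaving f ≈ 0.2247 of each dose.
Accumulation ratio R = 1/(1 − f) ≈ 1/0.7753 ≈ 1.2898.
Each bolus raises the concentration by D/Vd = 929/147 ≈ 6.320 mcg/mL.
Cmax,ss = C₀/(1 − f) ≈ 6.320/0.7753 ≈ 8.152 mcg/mL.
Steady-state trough Cmin,ss = Cmax,ss·f ≈ 8.152 × 0.2247 ≈ 1.832 mcg/mL.
Trough 1.8 mcg/mL vs MEC 4 mcg/mL: subtherapeutic.

1.8 mcg/mL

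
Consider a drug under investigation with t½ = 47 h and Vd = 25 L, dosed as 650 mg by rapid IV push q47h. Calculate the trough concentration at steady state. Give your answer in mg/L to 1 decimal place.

26.0 mg/L

The dosing interval is 1 half-life, so f = 2^(−1) = 0.5.
Accumulation ratio R = 1/(1 − f) = 1/0.5 = 2/1.
Single-dose peak C₀ = D/Vd = 650/25 = 26 mg/L.
Steady-state peak Cmax,ss = C₀·R = 26 × 2/1 ≈ 52.000 mg/L.
Steady-state trough Cmin,ss = Cmax,ss·f ≈ 52.000 × 0.5 ≈ 26.000 mg/L.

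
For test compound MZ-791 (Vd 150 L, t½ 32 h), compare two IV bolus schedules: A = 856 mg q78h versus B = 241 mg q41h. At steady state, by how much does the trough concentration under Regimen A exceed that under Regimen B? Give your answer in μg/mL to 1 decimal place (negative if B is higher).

0.2 μg/mL

Regimen A: f = (1/2)^(78/32) ≈ 0.1846; Cmin,ss = (856/150)·f/(1−f) ≈ 1.292 μg/mL.
Regimen B: f = (1/2)^(41/32) ≈ 0.4114; Cmin,ss = (241/150)·f/(1−f) ≈ 1.123 μg/mL.
Difference ≈ 1.292 − 1.123 ≈ 0.169 μg/mL.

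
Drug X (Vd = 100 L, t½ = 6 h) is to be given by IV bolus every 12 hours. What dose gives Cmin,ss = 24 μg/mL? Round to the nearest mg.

7200 mg

τ/t½ = 12/6 ≈ 2, so f = (1/2)^(12/6) ≈ 0.250000.
Cmin,ss = (D/Vd)·f/(1−f), so D = Cmin,ss·Vd·(1−f)/f.
D = 24 × 100 × (1−f)/f ≈ 24 × 100 × 3.00000 ≈ 7200.00 mg.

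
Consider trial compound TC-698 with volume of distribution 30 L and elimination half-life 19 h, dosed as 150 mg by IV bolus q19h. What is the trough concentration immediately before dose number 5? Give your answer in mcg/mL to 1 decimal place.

f = (1/2)^(τ/t½) = (1/2)^(19/19) ≈ 0.5000.
C₀ = D/Vd = 150/30 ≈ 5.000 mcg/mL.
Before the 5th dose, 4 doses have been given. Superposition: Cmin = C₀·(f + f² + … + f^4).
≈ 5.000 × (0.5000 + 0.2500 + 0.1250 + 0.0625) ≈ 5.000 × 0.9375 ≈ 4.688 mcg/mL.

4.7 mcg/mL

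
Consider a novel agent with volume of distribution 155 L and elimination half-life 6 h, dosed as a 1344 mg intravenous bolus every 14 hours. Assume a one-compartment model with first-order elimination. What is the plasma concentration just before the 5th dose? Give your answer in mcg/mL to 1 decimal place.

f = (1/2)^(τ/t½) = (1/2)^(14/6) ≈ 0.1984.
C₀ = D/Vd = 1344/155 ≈ 8.671 mcg/mL.
Before the 5th dose, 4 doses have been given. Superposition: Cmin = C₀·(f + f² + … + f^4).
≈ 8.671 × (0.1984 + 0.0394 + 0.0078 + 0.0015) ≈ 8.671 × 0.2471 ≈ 2.143 mcg/mL.

2.1 mcg/mL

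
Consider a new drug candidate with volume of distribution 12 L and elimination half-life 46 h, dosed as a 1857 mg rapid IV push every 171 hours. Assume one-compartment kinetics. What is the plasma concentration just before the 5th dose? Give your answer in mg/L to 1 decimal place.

12.7 mg/L

f = (1/2)^(τ/t½) = (1/2)^(171/46) ≈ 0.0760.
C₀ = D/Vd = 1857/12 ≈ 154.750 mg/L.
Before the 5th dose, 4 doses have been given. Superposition: Cmin = C₀·(f + f² + … + f^4).
≈ 154.750 × (0.0760 + 0.0058 + 0.0004 + 0.0000) ≈ 154.750 × 0.0822 ≈ 12.720 mg/L.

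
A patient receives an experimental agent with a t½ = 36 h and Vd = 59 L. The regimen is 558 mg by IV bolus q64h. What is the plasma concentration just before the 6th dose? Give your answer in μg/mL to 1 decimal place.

3.9 μg/mL

f = (1/2)^(τ/t½) = (1/2)^(64/36) ≈ 0.2916.
C₀ = D/Vd = 558/59 ≈ 9.458 μg/mL.
Before the 6th dose, 5 doses have been given. Superposition: Cmin = C₀·(f + f² + … + f^5).
≈ 9.458 × (0.2916 + 0.0850 + 0.0248 + 0.0072 + 0.0021) ≈ 9.458 × 0.4107 ≈ 3.884 μg/mL.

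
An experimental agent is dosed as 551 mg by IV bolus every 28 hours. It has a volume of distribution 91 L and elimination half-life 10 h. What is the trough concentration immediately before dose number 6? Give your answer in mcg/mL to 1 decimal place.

1.0 mcg/mL

f = (1/2)^(τ/t½) = (1/2)^(28/10) ≈ 0.1436.
C₀ = D/Vd = 551/91 ≈ 6.055 mcg/mL.
Before the 6th dose, 5 doses have been given. Superposition: Cmin = C₀·(f + f² + … + f^5).
≈ 6.055 × (0.1436 + 0.0206 + 0.0030 + 0.0004 + 0.0001) ≈ 6.055 × 0.1677 ≈ 1.015 mcg/mL.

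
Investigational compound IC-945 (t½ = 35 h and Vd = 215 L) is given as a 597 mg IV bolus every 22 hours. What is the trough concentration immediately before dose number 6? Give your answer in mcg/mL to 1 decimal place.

4.5 mcg/mL

f = (1/2)^(τ/t½) = (1/2)^(22/35) ≈ 0.6468.
C₀ = D/Vd = 597/215 ≈ 2.777 mcg/mL.
Before the 6th dose, 5 doses have been given. Superposition: Cmin = C₀·(f + f² + … + f^5).
≈ 2.777 × (0.6468 + 0.4184 + 0.2706 + 0.1750 + 0.1132) ≈ 2.777 × 1.6240 ≈ 4.510 mcg/mL.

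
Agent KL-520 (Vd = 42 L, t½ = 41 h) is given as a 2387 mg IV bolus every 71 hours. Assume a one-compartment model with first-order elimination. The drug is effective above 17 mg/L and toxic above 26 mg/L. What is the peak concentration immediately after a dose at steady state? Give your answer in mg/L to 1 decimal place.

Over one 71-h interval, 71/41 ≈ 1.7317 half-lives elapse, leaving f ≈ 0.3011 of each dose.
At steady state, accumulation factor R = 1/(1 − e^(−kτ)) ≈ 1.4308.
Each bolus raises the concentration by D/Vd = 2387/42 ≈ 56.833 mg/L.
Steady-state peak Cmax,ss = C₀·R ≈ 56.833 × 1.4308 ≈ 81.317 mg/L.
Peak 81.3 mg/L vs MTC 26 mg/L: exceeds toxic threshold.

81.3 mg/L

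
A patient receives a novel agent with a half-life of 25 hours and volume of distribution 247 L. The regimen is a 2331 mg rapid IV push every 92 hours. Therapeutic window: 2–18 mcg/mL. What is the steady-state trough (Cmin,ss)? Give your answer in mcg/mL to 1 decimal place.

0.8 mcg/mL

Over one 92-h interval, 92/25 ≈ 3.68 half-lives elapse, leaving f ≈ 0.0780 of each dose.
Single-dose peak C₀ = D/Vd = 2331/247 ≈ 9.437 mcg/mL.
Steady-state trough Cmin,ss = C₀·f/(1−f) ≈ 9.437 × 0.0780/0.9220 ≈ 0.798 mcg/mL.
Trough 0.8 mcg/mL vs MEC 2 mcg/mL: subtherapeutic.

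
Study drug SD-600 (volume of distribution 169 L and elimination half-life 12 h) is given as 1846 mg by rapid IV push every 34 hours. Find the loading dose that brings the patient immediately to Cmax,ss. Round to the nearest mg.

2147 mg

f = (1/2)^(34/12) ≈ 0.140308; accumulation ratio R = 1/(1−f) ≈ 1.16321.
Loading dose to hit Cmax,ss on first dose: D_load = D_maint·R ≈ 1846 × 1.16321 ≈ 2147.29 mg.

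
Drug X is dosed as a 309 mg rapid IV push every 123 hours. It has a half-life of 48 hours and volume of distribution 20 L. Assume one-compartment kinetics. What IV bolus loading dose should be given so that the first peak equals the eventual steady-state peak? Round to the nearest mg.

f = (1/2)^(123/48) ≈ 0.169282; accumulation ratio R = 1/(1−f) ≈ 1.20378.
Loading dose to hit Cmax,ss on first dose: D_load = D_maint·R ≈ 309 × 1.20378 ≈ 371.97 mg.

372 mg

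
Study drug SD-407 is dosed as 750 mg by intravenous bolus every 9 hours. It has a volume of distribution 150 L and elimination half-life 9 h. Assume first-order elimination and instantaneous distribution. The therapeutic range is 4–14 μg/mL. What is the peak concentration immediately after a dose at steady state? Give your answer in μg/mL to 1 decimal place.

The dosing interval is 1 half-life, so f = 2^(−1) = 0.5.
Accumulation ratio R = 1/(1 − f) = 1/0.5 = 2/1.
Single-dose peak C₀ = D/Vd = 750/150 = 5 μg/mL.
Steady-state peak Cmax,ss = C₀·R = 5 × 2/1 ≈ 10.000 μg/mL.
Peak 10.0 μg/mL vs MTC 14 μg/mL: below toxic threshold.

10.0 μg/mL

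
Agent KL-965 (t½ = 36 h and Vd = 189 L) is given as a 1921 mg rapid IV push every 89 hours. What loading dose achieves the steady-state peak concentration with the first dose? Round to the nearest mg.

f = (1/2)^(89/36) ≈ 0.180213; accumulation ratio R = 1/(1−f) ≈ 1.21983.
Loading dose to hit Cmax,ss on first dose: D_load = D_maint·R ≈ 1921 × 1.21983 ≈ 2343.29 mg.

2343 mg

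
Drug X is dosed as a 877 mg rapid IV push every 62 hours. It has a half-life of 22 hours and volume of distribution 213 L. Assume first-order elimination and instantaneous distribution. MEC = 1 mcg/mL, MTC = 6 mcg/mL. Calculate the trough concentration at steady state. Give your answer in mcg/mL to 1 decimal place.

k = ln2/t½ = ln2/22 ≈ 0.031507 h⁻¹; fraction remaining f = e^(−kτ) = e^(−0.031507×62) ≈ 0.1418.
Accumulation ratio R = 1/(1 − f) ≈ 1/0.8582 ≈ 1.1652.
Each bolus raises the concentration by D/Vd = 877/213 ≈ 4.117 mcg/mL.
Steady-state peak Cmax,ss = C₀·R ≈ 4.117 × 1.1652 ≈ 4.797 mcg/mL.
Steady-state trough Cmin,ss = Cmax,ss·f ≈ 4.797 × 0.1418 ≈ 0.680 mcg/mL.
Trough 0.7 mcg/mL vs MEC 1 mcg/mL: subtherapeutic.

0.7 mcg/mL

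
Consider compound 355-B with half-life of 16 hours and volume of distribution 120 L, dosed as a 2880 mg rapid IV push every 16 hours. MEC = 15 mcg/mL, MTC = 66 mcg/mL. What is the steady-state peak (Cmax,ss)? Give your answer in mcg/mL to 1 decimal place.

48.0 mcg/mL

The dosing interval is 1 half-life, so f = 2^(−1) = 0.5.
Accumulation ratio R = 1/(1 − f) = 1/0.5 = 2/1.
Single-dose peak C₀ = D/Vd = 2880/120 = 24 mcg/mL.
Steady-state peak Cmax,ss = C₀·R = 24 × 2/1 ≈ 48.000 mcg/mL.
Peak 48.0 mcg/mL vs MTC 66 mcg/mL: below toxic threshold.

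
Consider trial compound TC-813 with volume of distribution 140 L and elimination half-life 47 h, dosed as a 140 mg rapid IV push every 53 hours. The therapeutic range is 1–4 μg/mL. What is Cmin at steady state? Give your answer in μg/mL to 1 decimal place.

Over one 53-h interval, 53/47 ≈ 1.1277 half-lives elapse, leaving f ≈ 0.4577 of each dose.
Accumulation ratio R = 1/(1 − f) ≈ 1/0.5423 ≈ 1.8440.
Single-dose peak C₀ = D/Vd = 140/140 ≈ 1.000 μg/mL.
Cmax,ss = C₀/(1 − f) ≈ 1.000/0.5423 ≈ 1.844 μg/mL.
One interval later, Cmin,ss = Cmax,ss·e^(−kτ) ≈ 1.844 × 0.4577 ≈ 0.844 μg/mL.
Trough 0.8 μg/mL vs MEC 1 μg/mL: subtherapeutic.

0.8 μg/mL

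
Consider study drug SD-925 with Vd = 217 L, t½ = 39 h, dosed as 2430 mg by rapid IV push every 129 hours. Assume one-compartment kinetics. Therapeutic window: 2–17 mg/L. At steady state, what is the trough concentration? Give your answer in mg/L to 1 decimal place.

1.3 mg/L

Over one 129-h interval, 129/39 ≈ 3.3077 half-lives elapse, leaving f ≈ 0.1010 of each dose.
Each bolus raises the concentration by D/Vd = 2430/217 ≈ 11.198 mg/L.
Steady-state trough Cmin,ss = C₀·f/(1−f) ≈ 11.198 × 0.1010/0.8990 ≈ 1.258 mg/L.
Trough 1.3 mg/L vs MEC 2 mg/L: subtherapeutic.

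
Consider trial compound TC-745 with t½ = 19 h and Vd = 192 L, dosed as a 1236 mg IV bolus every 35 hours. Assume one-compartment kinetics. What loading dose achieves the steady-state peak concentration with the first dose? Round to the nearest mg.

1714 mg

f = (1/2)^(35/19) ≈ 0.278914; accumulation ratio R = 1/(1−f) ≈ 1.38680.
Loading dose to hit Cmax,ss on first dose: D_load = D_maint·R ≈ 1236 × 1.38680 ≈ 1714.08 mg.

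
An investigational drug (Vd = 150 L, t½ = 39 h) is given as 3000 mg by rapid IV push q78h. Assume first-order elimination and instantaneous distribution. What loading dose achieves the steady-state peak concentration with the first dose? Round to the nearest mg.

4000 mg

f = (1/2)^(78/39) ≈ 0.250000; accumulation ratio R = 1/(1−f) ≈ 1.33333.
Loading dose to hit Cmax,ss on first dose: D_load = D_maint·R ≈ 3000 × 1.33333 ≈ 3999.99 mg.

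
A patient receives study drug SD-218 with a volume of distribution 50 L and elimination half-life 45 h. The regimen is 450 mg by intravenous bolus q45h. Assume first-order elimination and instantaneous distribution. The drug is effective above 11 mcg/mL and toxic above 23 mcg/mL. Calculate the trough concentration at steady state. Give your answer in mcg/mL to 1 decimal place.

τ = 45 h = 1 half-life, so f = (1/2)^1 = 0.5.
At steady state, R = 1/(1 − 0.5) = 2/1.
Single-dose peak C₀ = D/Vd = 450/50 = 9 mcg/mL.
Steady-state peak Cmax,ss = C₀·R = 9 × 2/1 ≈ 18.000 mcg/mL.
Steady-state trough Cmin,ss = Cmax,ss·f ≈ 18.000 × 0.5 ≈ 9.000 mcg/mL.
Trough 9.0 mcg/mL vs MEC 11 mcg/mL: subtherapeutic.

9.0 mcg/mL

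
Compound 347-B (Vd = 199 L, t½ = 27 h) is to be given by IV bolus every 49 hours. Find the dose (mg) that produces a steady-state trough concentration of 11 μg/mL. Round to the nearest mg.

τ/t½ = 49/27 ≈ 1.8148, so f = (1/2)^(49/27) ≈ 0.284241.
Cmin,ss = (D/Vd)·f/(1−f), so D = Cmin,ss·Vd·(1−f)/f.
D = 11 × 199 × (1−f)/f ≈ 11 × 199 × 2.51814 ≈ 5512.21 mg.

5512 mg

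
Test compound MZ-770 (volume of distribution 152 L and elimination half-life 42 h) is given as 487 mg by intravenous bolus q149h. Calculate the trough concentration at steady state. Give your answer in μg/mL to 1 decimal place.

τ/t½ = 149/42 ≈ 3.5476, so fraction remaining f = (1/2)^(149/42) ≈ 0.0855.
At steady state, accumulation factor R = 1/(1 − e^(−kτ)) ≈ 1.0935.
Single-dose peak C₀ = D/Vd = 487/152 ≈ 3.204 μg/mL.
Steady-state peak Cmax,ss = C₀·R ≈ 3.204 × 1.0935 ≈ 3.504 μg/mL.
One interval later, Cmin,ss = Cmax,ss·e^(−kτ) ≈ 3.504 × 0.0855 ≈ 0.300 μg/mL.

0.3 μg/mL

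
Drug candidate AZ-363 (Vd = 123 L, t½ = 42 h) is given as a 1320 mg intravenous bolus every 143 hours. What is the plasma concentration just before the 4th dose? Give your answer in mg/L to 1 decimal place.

1.1 mg/L

f = (1/2)^(τ/t½) = (1/2)^(143/42) ≈ 0.0944.
C₀ = D/Vd = 1320/123 ≈ 10.732 mg/L.
Before the 4th dose, 3 doses have been given. Superposition: Cmin = C₀·(f + f² + … + f^3).
≈ 10.732 × (0.0944 + 0.0089 + 0.0008) ≈ 10.732 × 0.1041 ≈ 1.117 mg/L.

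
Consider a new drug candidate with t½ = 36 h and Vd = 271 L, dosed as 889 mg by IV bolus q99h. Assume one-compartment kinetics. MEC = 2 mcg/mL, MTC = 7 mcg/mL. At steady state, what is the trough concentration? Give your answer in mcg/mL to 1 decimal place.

k = ln2/t½ = ln2/36 ≈ 0.019254 h⁻¹; fraction remaining f = e^(−kτ) = e^(−0.019254×99) ≈ 0.1487.
Each bolus raises the concentration by D/Vd = 889/271 ≈ 3.280 mcg/mL.
Steady-state trough Cmin,ss = C₀·f/(1−f) ≈ 3.280 × 0.1487/0.8513 ≈ 0.573 mcg/mL.
Trough 0.6 mcg/mL vs MEC 2 mcg/mL: subtherapeutic.

0.6 mcg/mL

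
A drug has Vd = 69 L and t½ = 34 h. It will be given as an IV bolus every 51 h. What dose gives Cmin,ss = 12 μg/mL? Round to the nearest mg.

1514 mg

τ/t½ = 51/34 ≈ 1.5, so f = (1/2)^(51/34) ≈ 0.353553.
Cmin,ss = (D/Vd)·f/(1−f), so D = Cmin,ss·Vd·(1−f)/f.
D = 12 × 69 × (1−f)/f ≈ 12 × 69 × 1.82843 ≈ 1513.94 mg.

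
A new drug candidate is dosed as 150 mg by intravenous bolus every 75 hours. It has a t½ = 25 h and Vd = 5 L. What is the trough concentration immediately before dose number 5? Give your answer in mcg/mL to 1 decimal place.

f = (1/2)^(τ/t½) = (1/2)^(75/25) ≈ 0.1250.
C₀ = D/Vd = 150/5 ≈ 30.000 mcg/mL.
Before the 5th dose, 4 doses have been given. Superposition: Cmin = C₀·(f + f² + … + f^4).
≈ 30.000 × (0.1250 + 0.0156 + 0.0020 + 0.0002) ≈ 30.000 × 0.1428 ≈ 4.284 mcg/mL.

4.3 mcg/mL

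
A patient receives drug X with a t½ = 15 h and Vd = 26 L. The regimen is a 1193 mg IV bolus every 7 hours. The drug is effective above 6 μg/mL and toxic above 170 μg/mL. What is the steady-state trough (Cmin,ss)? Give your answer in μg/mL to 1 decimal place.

Over one 7-h interval, 7/15 ≈ 0.46667 half-lives elapse, leaving f ≈ 0.7236 of each dose.
Single-dose peak C₀ = D/Vd = 1193/26 ≈ 45.885 μg/mL.
Steady-state trough Cmin,ss = C₀·f/(1−f) ≈ 45.885 × 0.7236/0.2764 ≈ 120.124 μg/mL.
Trough 120.1 μg/mL vs MEC 6 μg/mL: adequate.

120.1 μg/mL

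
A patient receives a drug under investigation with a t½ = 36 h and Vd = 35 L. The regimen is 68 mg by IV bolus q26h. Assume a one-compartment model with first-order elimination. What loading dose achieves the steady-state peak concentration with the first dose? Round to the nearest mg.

173 mg

f = (1/2)^(26/36) ≈ 0.606163; accumulation ratio R = 1/(1−f) ≈ 2.53912.
Loading dose to hit Cmax,ss on first dose: D_load = D_maint·R ≈ 68 × 2.53912 ≈ 172.66 mg.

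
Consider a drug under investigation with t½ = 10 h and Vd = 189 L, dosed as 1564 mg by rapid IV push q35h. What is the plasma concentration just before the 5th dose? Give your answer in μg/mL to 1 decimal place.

0.8 μg/mL

f = (1/2)^(τ/t½) = (1/2)^(35/10) ≈ 0.0884.
C₀ = D/Vd = 1564/189 ≈ 8.275 μg/mL.
Before the 5th dose, 4 doses have been given. Superposition: Cmin = C₀·(f + f² + … + f^4).
≈ 8.275 × (0.0884 + 0.0078 + 0.0007 + 0.0001) ≈ 8.275 × 0.0970 ≈ 0.803 μg/mL.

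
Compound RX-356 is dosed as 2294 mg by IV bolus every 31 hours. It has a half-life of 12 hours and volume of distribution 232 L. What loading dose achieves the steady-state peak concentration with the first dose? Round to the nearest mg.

f = (1/2)^(31/12) ≈ 0.166855; accumulation ratio R = 1/(1−f) ≈ 1.20027.
Loading dose to hit Cmax,ss on first dose: D_load = D_maint·R ≈ 2294 × 1.20027 ≈ 2753.42 mg.

2753 mg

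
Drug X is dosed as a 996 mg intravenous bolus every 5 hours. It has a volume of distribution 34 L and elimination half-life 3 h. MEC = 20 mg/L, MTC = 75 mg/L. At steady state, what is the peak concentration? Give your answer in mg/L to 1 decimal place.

τ/t½ = 5/3 ≈ 1.6667, so fraction remaining f = (1/2)^(5/3) ≈ 0.3150.
Accumulation ratio R = 1/(1 − f) ≈ 1/0.6850 ≈ 1.4599.
Each bolus raises the concentration by D/Vd = 996/34 ≈ 29.294 mg/L.
Steady-state peak Cmax,ss = C₀·R ≈ 29.294 × 1.4599 ≈ 42.766 mg/L.
Peak 42.8 mg/L vs MTC 75 mg/L: below toxic threshold.

42.8 mg/L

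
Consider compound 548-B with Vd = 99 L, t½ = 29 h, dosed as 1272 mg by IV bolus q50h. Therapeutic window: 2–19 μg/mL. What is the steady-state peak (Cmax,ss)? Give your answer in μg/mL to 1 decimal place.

k = ln2/t½ = ln2/29 ≈ 0.023902 h⁻¹; fraction remaining f = e^(−kτ) = e^(−0.023902×50) ≈ 0.3027.
Accumulation ratio R = 1/(1 − f) ≈ 1/0.6973 ≈ 1.4341.
Single-dose peak C₀ = D/Vd = 1272/99 ≈ 12.848 μg/mL.
Cmax,ss = C₀/(1 − f) ≈ 12.848/0.6973 ≈ 18.425 μg/mL.
Peak 18.4 μg/mL vs MTC 19 μg/mL: below toxic threshold.

18.4 μg/mL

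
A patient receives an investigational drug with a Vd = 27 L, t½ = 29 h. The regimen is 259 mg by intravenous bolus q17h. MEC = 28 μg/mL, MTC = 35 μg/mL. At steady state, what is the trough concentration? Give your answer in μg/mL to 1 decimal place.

19.1 μg/mL

k = ln2/t½ = ln2/29 ≈ 0.023902 h⁻¹; fraction remaining f = e^(−kτ) = e^(−0.023902×17) ≈ 0.6661.
At steady state, accumulation factor R = 1/(1 − e^(−kτ)) ≈ 2.9949.
Single-dose peak C₀ = D/Vd = 259/27 ≈ 9.593 μg/mL.
Cmax,ss = C₀/(1 − f) ≈ 9.593/0.3339 ≈ 28.730 μg/mL.
One interval later, Cmin,ss = Cmax,ss·e^(−kτ) ≈ 28.730 × 0.6661 ≈ 19.137 μg/mL.
Trough 19.1 μg/mL vs MEC 28 μg/mL: subtherapeutic.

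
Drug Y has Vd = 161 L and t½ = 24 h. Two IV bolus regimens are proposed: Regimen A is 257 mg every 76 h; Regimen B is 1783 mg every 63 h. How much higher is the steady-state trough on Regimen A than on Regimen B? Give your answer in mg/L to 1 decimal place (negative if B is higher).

-1.9 mg/L

Regimen A: f = (1/2)^(76/24) ≈ 0.1114; Cmin,ss = (257/161)·f/(1−f) ≈ 0.200 mg/L.
Regimen B: f = (1/2)^(63/24) ≈ 0.1621; Cmin,ss = (1783/161)·f/(1−f) ≈ 2.142 mg/L.
Difference ≈ 0.200 − 2.142 ≈ -1.942 mg/L.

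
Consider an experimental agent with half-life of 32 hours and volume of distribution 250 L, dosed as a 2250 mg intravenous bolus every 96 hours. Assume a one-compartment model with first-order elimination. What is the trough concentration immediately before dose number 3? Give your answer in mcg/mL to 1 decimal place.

1.3 mcg/mL

f = (1/2)^(τ/t½) = (1/2)^(96/32) ≈ 0.1250.
C₀ = D/Vd = 2250/250 ≈ 9.000 mcg/mL.
Before the 3rd dose, 2 doses have been given. Superposition: Cmin = C₀·(f + f²).
≈ 9.000 × (0.1250 + 0.0156) ≈ 9.000 × 0.1406 ≈ 1.265 mcg/mL.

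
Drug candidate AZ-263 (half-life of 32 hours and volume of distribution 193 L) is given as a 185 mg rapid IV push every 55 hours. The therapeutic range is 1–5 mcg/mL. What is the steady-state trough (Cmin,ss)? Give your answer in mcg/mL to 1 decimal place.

0.4 mcg/mL

k = ln2/t½ = ln2/32 ≈ 0.021661 h⁻¹; fraction remaining f = e^(−kτ) = e^(−0.021661×55) ≈ 0.3038.
Each bolus raises the concentration by D/Vd = 185/193 ≈ 0.959 mcg/mL.
Steady-state trough Cmin,ss = C₀·f/(1−f) ≈ 0.959 × 0.3038/0.6962 ≈ 0.418 mcg/mL.
Trough 0.4 mcg/mL vs MEC 1 mcg/mL: subtherapeutic.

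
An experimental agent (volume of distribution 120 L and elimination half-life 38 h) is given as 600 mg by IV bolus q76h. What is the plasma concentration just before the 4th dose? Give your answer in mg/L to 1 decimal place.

f = (1/2)^(τ/t½) = (1/2)^(76/38) ≈ 0.2500.
C₀ = D/Vd = 600/120 ≈ 5.000 mg/L.
Before the 4th dose, 3 doses have been given. Superposition: Cmin = C₀·(f + f² + … + f^3).
≈ 5.000 × (0.2500 + 0.0625 + 0.0156) ≈ 5.000 × 0.3281 ≈ 1.641 mg/L.

1.6 mg/L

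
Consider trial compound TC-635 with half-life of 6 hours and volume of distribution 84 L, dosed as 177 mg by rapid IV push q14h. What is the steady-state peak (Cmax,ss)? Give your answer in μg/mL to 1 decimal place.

2.6 μg/mL

τ/t½ = 14/6 ≈ 2.3333, so fraction remaining f = (1/2)^(14/6) ≈ 0.1984.
Accumulation ratio R = 1/(1 − f) ≈ 1/0.8016 ≈ 1.2475.
Each bolus raises the concentration by D/Vd = 177/84 ≈ 2.107 μg/mL.
Steady-state peak Cmax,ss = C₀·R ≈ 2.107 × 1.2475 ≈ 2.628 μg/mL.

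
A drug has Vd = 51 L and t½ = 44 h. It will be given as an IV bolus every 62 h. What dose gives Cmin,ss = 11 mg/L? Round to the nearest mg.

τ/t½ = 62/44 ≈ 1.4091, so f = (1/2)^(62/44) ≈ 0.376549.
Cmin,ss = (D/Vd)·f/(1−f), so D = Cmin,ss·Vd·(1−f)/f.
D = 11 × 51 × (1−f)/f ≈ 11 × 51 × 1.65570 ≈ 928.85 mg.

929 mg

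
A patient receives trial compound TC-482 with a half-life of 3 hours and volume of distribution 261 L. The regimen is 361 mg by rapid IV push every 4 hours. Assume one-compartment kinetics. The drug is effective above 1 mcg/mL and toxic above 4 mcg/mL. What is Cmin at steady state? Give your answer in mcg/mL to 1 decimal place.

0.9 mcg/mL

Over one 4-h interval, 4/3 ≈ 1.3333 half-lives elapse, leaving f ≈ 0.3969 of each dose.
Accumulation ratio R = 1/(1 − f) ≈ 1/0.6031 ≈ 1.6581.
Each bolus raises the concentration by D/Vd = 361/261 ≈ 1.383 mcg/mL.
Cmax,ss = C₀/(1 − f) ≈ 1.383/0.6031 ≈ 2.293 mcg/mL.
Steady-state trough Cmin,ss = Cmax,ss·f ≈ 2.293 × 0.3969 ≈ 0.910 mcg/mL.
Trough 0.9 mcg/mL vs MEC 1 mcg/mL: subtherapeutic.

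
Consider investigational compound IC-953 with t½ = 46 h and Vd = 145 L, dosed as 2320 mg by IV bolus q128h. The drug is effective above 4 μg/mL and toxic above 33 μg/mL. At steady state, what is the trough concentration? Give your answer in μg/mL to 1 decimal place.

k = ln2/t½ = ln2/46 ≈ 0.015068 h⁻¹; fraction remaining f = e^(−kτ) = e^(−0.015068×128) ≈ 0.1453.
Each bolus raises the concentration by D/Vd = 2320/145 ≈ 16.000 μg/mL.
Steady-state trough Cmin,ss = C₀·f/(1−f) ≈ 16.000 × 0.1453/0.8547 ≈ 2.720 μg/mL.
Trough 2.7 μg/mL vs MEC 4 μg/mL: subtherapeutic.

2.7 μg/mL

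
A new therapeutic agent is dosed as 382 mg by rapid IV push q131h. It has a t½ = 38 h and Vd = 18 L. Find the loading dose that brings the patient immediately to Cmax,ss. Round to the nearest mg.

f = (1/2)^(131/38) ≈ 0.091672; accumulation ratio R = 1/(1−f) ≈ 1.10092.
Loading dose to hit Cmax,ss on first dose: D_load = D_maint·R ≈ 382 × 1.10092 ≈ 420.55 mg.

421 mg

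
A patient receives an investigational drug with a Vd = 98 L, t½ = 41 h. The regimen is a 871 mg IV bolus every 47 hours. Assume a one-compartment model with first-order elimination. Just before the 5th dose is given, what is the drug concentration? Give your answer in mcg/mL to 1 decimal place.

f = (1/2)^(τ/t½) = (1/2)^(47/41) ≈ 0.4518.
C₀ = D/Vd = 871/98 ≈ 8.888 mcg/mL.
Before the 5th dose, 4 doses have been given. Superposition: Cmin = C₀·(f + f² + … + f^4).
≈ 8.888 × (0.4518 + 0.2041 + 0.0922 + 0.0417) ≈ 8.888 × 0.7898 ≈ 7.020 mcg/mL.

7.0 mcg/mL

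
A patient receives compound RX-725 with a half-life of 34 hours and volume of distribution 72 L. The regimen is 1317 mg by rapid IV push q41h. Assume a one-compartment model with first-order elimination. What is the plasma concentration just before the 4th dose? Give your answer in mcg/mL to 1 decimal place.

f = (1/2)^(τ/t½) = (1/2)^(41/34) ≈ 0.4335.
C₀ = D/Vd = 1317/72 ≈ 18.292 mcg/mL.
Before the 4th dose, 3 doses have been given. Superposition: Cmin = C₀·(f + f² + … + f^3).
≈ 18.292 × (0.4335 + 0.1879 + 0.0815) ≈ 18.292 × 0.7029 ≈ 12.857 mcg/mL.

12.9 mcg/mL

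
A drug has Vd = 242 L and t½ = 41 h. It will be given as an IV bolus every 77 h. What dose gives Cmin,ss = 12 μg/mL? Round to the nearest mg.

τ/t½ = 77/41 ≈ 1.878, so f = (1/2)^(77/41) ≈ 0.272051.
Cmin,ss = (D/Vd)·f/(1−f), so D = Cmin,ss·Vd·(1−f)/f.
D = 12 × 242 × (1−f)/f ≈ 12 × 242 × 2.67578 ≈ 7770.47 mg.

7770 mg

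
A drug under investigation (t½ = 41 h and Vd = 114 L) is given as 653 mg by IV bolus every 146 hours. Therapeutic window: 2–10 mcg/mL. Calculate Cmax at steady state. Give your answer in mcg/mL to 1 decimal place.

τ/t½ = 146/41 ≈ 3.561, so fraction remaining f = (1/2)^(146/41) ≈ 0.0847.
At steady state, accumulation factor R = 1/(1 − e^(−kτ)) ≈ 1.0925.
Each bolus raises the concentration by D/Vd = 653/114 ≈ 5.728 mcg/mL.
Cmax,ss = C₀/(1 − f) ≈ 5.728/0.9153 ≈ 6.258 mcg/mL.
Peak 6.3 mcg/mL vs MTC 10 mcg/mL: below toxic threshold.

6.3 mcg/mL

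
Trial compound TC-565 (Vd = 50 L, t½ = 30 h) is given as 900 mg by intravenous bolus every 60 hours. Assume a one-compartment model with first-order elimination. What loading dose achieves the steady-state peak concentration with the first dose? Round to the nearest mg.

1200 mg

f = (1/2)^(60/30) ≈ 0.250000; accumulation ratio R = 1/(1−f) ≈ 1.33333.
Loading dose to hit Cmax,ss on first dose: D_load = D_maint·R ≈ 900 × 1.33333 ≈ 1200.00 mg.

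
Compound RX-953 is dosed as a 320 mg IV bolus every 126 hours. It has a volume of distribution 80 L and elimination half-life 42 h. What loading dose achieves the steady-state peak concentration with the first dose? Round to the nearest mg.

f = (1/2)^(126/42) ≈ 0.125000; accumulation ratio R = 1/(1−f) ≈ 1.14286.
Loading dose to hit Cmax,ss on first dose: D_load = D_maint·R ≈ 320 × 1.14286 ≈ 365.72 mg.

366 mg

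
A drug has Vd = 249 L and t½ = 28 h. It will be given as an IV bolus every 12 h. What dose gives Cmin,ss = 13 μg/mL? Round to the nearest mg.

τ/t½ = 12/28 ≈ 0.42857, so f = (1/2)^(12/28) ≈ 0.742997.
Cmin,ss = (D/Vd)·f/(1−f), so D = Cmin,ss·Vd·(1−f)/f.
D = 13 × 249 × (1−f)/f ≈ 13 × 249 × 0.34590 ≈ 1119.68 mg.

1120 mg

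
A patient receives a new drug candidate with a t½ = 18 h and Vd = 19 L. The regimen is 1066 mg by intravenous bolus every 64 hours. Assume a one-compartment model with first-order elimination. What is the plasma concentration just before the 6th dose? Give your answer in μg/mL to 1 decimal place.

f = (1/2)^(τ/t½) = (1/2)^(64/18) ≈ 0.0850.
C₀ = D/Vd = 1066/19 ≈ 56.105 μg/mL.
Before the 6th dose, 5 doses have been given. Superposition: Cmin = C₀·(f + f² + … + f^5).
≈ 56.105 × (0.0850 + 0.0072 + 0.0006 + 0.0001 + 0.0000) ≈ 56.105 × 0.0929 ≈ 5.212 μg/mL.

5.2 μg/mL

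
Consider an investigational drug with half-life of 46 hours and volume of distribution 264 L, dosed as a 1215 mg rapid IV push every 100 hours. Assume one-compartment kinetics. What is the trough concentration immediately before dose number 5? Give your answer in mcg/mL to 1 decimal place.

f = (1/2)^(τ/t½) = (1/2)^(100/46) ≈ 0.2216.
C₀ = D/Vd = 1215/264 ≈ 4.602 mcg/mL.
Before the 5th dose, 4 doses have been given. Superposition: Cmin = C₀·(f + f² + … + f^4).
≈ 4.602 × (0.2216 + 0.0491 + 0.0109 + 0.0024) ≈ 4.602 × 0.2840 ≈ 1.307 mcg/mL.

1.3 mcg/mL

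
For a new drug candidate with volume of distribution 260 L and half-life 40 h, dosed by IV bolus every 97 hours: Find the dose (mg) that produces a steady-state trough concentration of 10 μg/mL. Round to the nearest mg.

τ/t½ = 97/40 ≈ 2.425, so f = (1/2)^(97/40) ≈ 0.186210.
Cmin,ss = (D/Vd)·f/(1−f), so D = Cmin,ss·Vd·(1−f)/f.
D = 10 × 260 × (1−f)/f ≈ 10 × 260 × 4.37028 ≈ 11362.73 mg.

11363 mg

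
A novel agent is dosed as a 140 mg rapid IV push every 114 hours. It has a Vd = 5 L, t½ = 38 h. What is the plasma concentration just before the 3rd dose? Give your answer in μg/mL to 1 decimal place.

3.9 μg/mL

f = (1/2)^(τ/t½) = (1/2)^(114/38) ≈ 0.1250.
C₀ = D/Vd = 140/5 ≈ 28.000 μg/mL.
Before the 3rd dose, 2 doses have been given. Superposition: Cmin = C₀·(f + f²).
≈ 28.000 × (0.1250 + 0.0156) ≈ 28.000 × 0.1406 ≈ 3.937 μg/mL.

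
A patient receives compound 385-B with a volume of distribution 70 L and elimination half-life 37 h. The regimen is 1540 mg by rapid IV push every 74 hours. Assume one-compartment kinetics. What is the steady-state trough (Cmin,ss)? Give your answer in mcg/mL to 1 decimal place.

7.3 mcg/mL

τ = 74 h = 2 half-lives, so f = (1/2)^2 = 0.25.
Accumulation ratio R = 1/(1 − f) = 1/0.75 = 4/3.
Single-dose peak C₀ = D/Vd = 1540/70 = 22 mcg/mL.
Steady-state peak Cmax,ss = C₀·R = 22 × 4/3 ≈ 29.333 mcg/mL.
Steady-state trough Cmin,ss = Cmax,ss·f ≈ 29.333 × 0.25 ≈ 7.333 mcg/mL.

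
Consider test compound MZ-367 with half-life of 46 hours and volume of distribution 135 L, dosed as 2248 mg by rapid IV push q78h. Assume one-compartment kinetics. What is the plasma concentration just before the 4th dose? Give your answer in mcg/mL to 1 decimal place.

f = (1/2)^(τ/t½) = (1/2)^(78/46) ≈ 0.3087.
C₀ = D/Vd = 2248/135 ≈ 16.652 mcg/mL.
Before the 4th dose, 3 doses have been given. Superposition: Cmin = C₀·(f + f² + … + f^3).
≈ 16.652 × (0.3087 + 0.0953 + 0.0294) ≈ 16.652 × 0.4334 ≈ 7.217 mcg/mL.

7.2 mcg/mL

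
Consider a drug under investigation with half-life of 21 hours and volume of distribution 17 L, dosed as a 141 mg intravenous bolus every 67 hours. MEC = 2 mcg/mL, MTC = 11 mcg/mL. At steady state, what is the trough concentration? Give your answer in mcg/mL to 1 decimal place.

Over one 67-h interval, 67/21 ≈ 3.1905 half-lives elapse, leaving f ≈ 0.1095 of each dose.
Each bolus raises the concentration by D/Vd = 141/17 ≈ 8.294 mcg/mL.
Steady-state trough Cmin,ss = C₀·f/(1−f) ≈ 8.294 × 0.1095/0.8905 ≈ 1.020 mcg/mL.
Trough 1.0 mcg/mL vs MEC 2 mcg/mL: subtherapeutic.

1.0 mcg/mL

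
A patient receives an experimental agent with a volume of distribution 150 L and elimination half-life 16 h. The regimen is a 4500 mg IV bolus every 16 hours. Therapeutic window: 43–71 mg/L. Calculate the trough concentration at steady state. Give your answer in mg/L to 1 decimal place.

The dosing interval is 1 half-life, so f = 2^(−1) = 0.5.
At steady state, R = 1/(1 − 0.5) = 2/1.
Single-dose peak C₀ = D/Vd = 4500/150 = 30 mg/L.
Steady-state peak Cmax,ss = C₀·R = 30 × 2/1 ≈ 60.000 mg/L.
Steady-state trough Cmin,ss = Cmax,ss·f ≈ 60.000 × 0.5 ≈ 30.000 mg/L.
Trough 30.0 mg/L vs MEC 43 mg/L: subtherapeutic.

30.0 mg/L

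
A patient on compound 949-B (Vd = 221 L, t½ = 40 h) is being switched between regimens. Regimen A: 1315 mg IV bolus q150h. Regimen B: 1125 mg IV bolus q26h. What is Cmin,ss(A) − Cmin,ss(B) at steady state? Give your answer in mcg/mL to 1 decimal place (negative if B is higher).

Regimen A: f = (1/2)^(150/40) ≈ 0.0743; Cmin,ss = (1315/221)·f/(1−f) ≈ 0.478 mcg/mL.
Regimen B: f = (1/2)^(26/40) ≈ 0.6373; Cmin,ss = (1125/221)·f/(1−f) ≈ 8.945 mcg/mL.
Difference ≈ 0.478 − 8.945 ≈ -8.467 mcg/mL.

-8.5 mcg/mL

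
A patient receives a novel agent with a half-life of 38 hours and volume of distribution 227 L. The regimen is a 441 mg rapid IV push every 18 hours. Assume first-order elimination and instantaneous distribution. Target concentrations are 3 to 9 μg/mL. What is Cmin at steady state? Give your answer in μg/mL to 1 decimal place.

τ/t½ = 18/38 ≈ 0.47368, so fraction remaining f = (1/2)^(18/38) ≈ 0.7201.
Each bolus raises the concentration by D/Vd = 441/227 ≈ 1.943 μg/mL.
Steady-state trough Cmin,ss = C₀·f/(1−f) ≈ 1.943 × 0.7201/0.2799 ≈ 4.999 μg/mL.
Trough 5.0 μg/mL vs MEC 3 μg/mL: adequate.

5.0 μg/mL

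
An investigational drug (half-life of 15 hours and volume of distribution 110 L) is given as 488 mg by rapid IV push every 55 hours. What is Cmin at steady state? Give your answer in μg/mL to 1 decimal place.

0.4 μg/mL

k = ln2/t½ = ln2/15 ≈ 0.046210 h⁻¹; fraction remaining f = e^(−kτ) = e^(−0.046210×55) ≈ 0.0787.
Single-dose peak C₀ = D/Vd = 488/110 ≈ 4.436 μg/mL.
Steady-state trough Cmin,ss = C₀·f/(1−f) ≈ 4.436 × 0.0787/0.9213 ≈ 0.379 μg/mL.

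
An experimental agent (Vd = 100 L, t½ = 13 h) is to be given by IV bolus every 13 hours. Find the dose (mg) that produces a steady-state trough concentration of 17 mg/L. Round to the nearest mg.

1700 mg

τ/t½ = 13/13 ≈ 1, so f = (1/2)^(13/13) ≈ 0.500000.
Cmin,ss = (D/Vd)·f/(1−f), so D = Cmin,ss·Vd·(1−f)/f.
D = 17 × 100 × (1−f)/f ≈ 17 × 100 × 1.00000 ≈ 1700.00 mg.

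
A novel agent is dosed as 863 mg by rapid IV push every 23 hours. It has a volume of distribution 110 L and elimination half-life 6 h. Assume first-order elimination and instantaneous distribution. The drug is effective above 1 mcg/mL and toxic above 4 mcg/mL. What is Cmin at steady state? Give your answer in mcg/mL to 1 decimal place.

k = ln2/t½ = ln2/6 ≈ 0.115525 h⁻¹; fraction remaining f = e^(−kτ) = e^(−0.115525×23) ≈ 0.0702.
Accumulation ratio R = 1/(1 − f) ≈ 1/0.9298 ≈ 1.0755.
Single-dose peak C₀ = D/Vd = 863/110 ≈ 7.845 mcg/mL.
Steady-state peak Cmax,ss = C₀·R ≈ 7.845 × 1.0755 ≈ 8.437 mcg/mL.
One interval later, Cmin,ss = Cmax,ss·e^(−kτ) ≈ 8.437 × 0.0702 ≈ 0.592 mcg/mL.
Trough 0.6 mcg/mL vs MEC 1 mcg/mL: subtherapeutic.

0.6 mcg/mL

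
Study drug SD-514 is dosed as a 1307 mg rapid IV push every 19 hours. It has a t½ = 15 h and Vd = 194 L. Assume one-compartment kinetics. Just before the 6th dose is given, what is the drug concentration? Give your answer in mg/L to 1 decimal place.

f = (1/2)^(τ/t½) = (1/2)^(19/15) ≈ 0.4156.
C₀ = D/Vd = 1307/194 ≈ 6.737 mg/L.
Before the 6th dose, 5 doses have been given. Superposition: Cmin = C₀·(f + f² + … + f^5).
≈ 6.737 × (0.4156 + 0.1727 + 0.0718 + 0.0298 + 0.0124) ≈ 6.737 × 0.7023 ≈ 4.731 mg/L.

4.7 mg/L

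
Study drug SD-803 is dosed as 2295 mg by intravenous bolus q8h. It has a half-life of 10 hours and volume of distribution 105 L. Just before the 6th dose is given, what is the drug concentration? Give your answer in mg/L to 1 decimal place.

f = (1/2)^(τ/t½) = (1/2)^(8/10) ≈ 0.5743.
C₀ = D/Vd = 2295/105 ≈ 21.857 mg/L.
Before the 6th dose, 5 doses have been given. Superposition: Cmin = C₀·(f + f² + … + f^5).
≈ 21.857 × (0.5743 + 0.3298 + 0.1894 + 0.1088 + 0.0625) ≈ 21.857 × 1.2648 ≈ 27.645 mg/L.

27.6 mg/L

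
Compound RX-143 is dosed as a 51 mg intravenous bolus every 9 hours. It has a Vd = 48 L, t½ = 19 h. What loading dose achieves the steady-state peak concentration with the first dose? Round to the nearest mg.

f = (1/2)^(9/19) ≈ 0.720123; accumulation ratio R = 1/(1−f) ≈ 3.57300.
Loading dose to hit Cmax,ss on first dose: D_load = D_maint·R ≈ 51 × 3.57300 ≈ 182.22 mg.

182 mg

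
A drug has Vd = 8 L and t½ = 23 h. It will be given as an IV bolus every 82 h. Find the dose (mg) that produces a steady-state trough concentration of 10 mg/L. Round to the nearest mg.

867 mg

τ/t½ = 82/23 ≈ 3.5652, so f = (1/2)^(82/23) ≈ 0.084482.
Cmin,ss = (D/Vd)·f/(1−f), so D = Cmin,ss·Vd·(1−f)/f.
D = 10 × 8 × (1−f)/f ≈ 10 × 8 × 10.83684 ≈ 866.95 mg.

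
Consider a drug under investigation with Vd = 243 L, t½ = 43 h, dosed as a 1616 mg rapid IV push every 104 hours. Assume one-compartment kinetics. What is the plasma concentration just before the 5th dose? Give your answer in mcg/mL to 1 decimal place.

1.5 mcg/mL

f = (1/2)^(τ/t½) = (1/2)^(104/43) ≈ 0.1870.
C₀ = D/Vd = 1616/243 ≈ 6.650 mcg/mL.
Before the 5th dose, 4 doses have been given. Superposition: Cmin = C₀·(f + f² + … + f^4).
≈ 6.650 × (0.1870 + 0.0350 + 0.0065 + 0.0012) ≈ 6.650 × 0.2297 ≈ 1.528 mcg/mL.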